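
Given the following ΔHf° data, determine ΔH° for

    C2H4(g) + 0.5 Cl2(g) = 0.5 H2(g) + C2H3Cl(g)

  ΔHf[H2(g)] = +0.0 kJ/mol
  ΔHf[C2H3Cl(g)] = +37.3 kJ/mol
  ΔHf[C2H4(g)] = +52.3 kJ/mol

ΔH° = -15.0 kJ/mol

Products: 1/2·(+0.0) + 1·(+37.3) = +37.3
Reactants: 1·(+52.3) + 1/2·(+0.0) = +52.3
ΔH° = (+37.3) − (+52.3) = -15.0 kJ/mol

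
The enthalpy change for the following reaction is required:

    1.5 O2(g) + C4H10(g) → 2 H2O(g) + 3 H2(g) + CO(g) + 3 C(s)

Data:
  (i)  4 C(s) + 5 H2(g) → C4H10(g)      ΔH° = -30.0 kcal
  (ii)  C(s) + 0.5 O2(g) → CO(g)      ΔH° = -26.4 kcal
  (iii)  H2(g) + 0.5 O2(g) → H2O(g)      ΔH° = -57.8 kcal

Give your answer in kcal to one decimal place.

ΔH° = -112.0 kcal

(i) reversed (reverse to put C4H10(g) on the reactant side): +30.0 kcal
(ii) as written (CO(g) already on the product side): -26.4 kcal
(iii) × 2 (scale by 2 for the 2 H2O(g)): (2)·(-57.8) = -115.6 kcal
By Hess's law, ΔH° = (+30.0) + (-26.4) + (-115.6) = -112.0 kcal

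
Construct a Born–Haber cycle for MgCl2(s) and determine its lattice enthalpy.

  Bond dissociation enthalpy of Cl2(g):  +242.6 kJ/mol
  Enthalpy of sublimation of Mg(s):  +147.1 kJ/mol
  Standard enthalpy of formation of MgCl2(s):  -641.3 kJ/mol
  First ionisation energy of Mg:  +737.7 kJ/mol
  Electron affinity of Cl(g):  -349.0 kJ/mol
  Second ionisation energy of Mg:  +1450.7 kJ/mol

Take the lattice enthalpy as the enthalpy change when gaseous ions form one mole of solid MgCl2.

U = -2521.4 kJ/mol

ΔHf° = 1·ΔHsub + 1·(ΣIE) + 1·D(Cl2) + 2·EA + U
-641.3 = 1·(+147.1) + 1·(+2188.4) + 1·(+242.6) + 2·(-349.0) + U
U = -641.3 − (+1880.1) = -2521.4 kJ/mol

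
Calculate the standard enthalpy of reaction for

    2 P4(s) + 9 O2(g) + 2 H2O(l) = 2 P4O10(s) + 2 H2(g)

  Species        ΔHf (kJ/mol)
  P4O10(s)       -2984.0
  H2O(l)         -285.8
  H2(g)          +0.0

ΔHrxn = -5396.4 kJ/mol

Products: 2·(-2984.0) + 2·(+0.0) = -5968.0
Reactants: 2·(+0.0) + 9·(+0.0) + 2·(-285.8) = -571.6
ΔHrxn = (-5968.0) − (-571.6) = -5396.4 kJ/mol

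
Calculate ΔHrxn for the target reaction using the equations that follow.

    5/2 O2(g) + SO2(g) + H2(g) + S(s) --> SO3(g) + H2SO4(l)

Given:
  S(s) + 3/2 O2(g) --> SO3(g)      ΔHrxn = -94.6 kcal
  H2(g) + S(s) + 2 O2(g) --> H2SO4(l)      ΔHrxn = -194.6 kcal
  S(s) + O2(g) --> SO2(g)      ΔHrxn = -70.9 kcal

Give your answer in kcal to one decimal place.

equation 1 as written: -94.6 kcal
equation 2 as written: -194.6 kcal
equation 3 reversed: +70.9 kcal
Summing the manipulated equations, ΔHrxn = (-94.6) + (-194.6) + (+70.9) = -218.3 kcal

ΔHrxn = -218.3 kcal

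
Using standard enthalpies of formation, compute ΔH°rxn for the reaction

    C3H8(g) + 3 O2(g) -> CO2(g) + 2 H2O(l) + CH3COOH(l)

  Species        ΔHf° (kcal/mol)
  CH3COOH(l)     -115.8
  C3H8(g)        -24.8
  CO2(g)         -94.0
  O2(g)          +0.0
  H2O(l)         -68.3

ΔH°rxn = -321.6 kcal/mol

ΔH°rxn = Σ nΔHf°(products) − Σ nΔHf°(reactants).
Products: 1·(-94.0) + 2·(-68.3) + 1·(-115.8) = -346.4
Reactants: 1·(-24.8) + 3·(+0.0) = -24.8
ΔH°rxn = (-346.4) − (-24.8) = -321.6 kcal/mol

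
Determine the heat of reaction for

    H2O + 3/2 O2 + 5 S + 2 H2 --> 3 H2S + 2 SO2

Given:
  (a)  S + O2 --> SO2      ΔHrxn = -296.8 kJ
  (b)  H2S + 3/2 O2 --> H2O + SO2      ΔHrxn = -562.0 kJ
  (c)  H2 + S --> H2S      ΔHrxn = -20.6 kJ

(a) × 3: (3)·(-296.8) = -890.4 kJ
(b) reversed (reverse to put H2O on the reactant side): +562.0 kJ
(c) × 2 (×2 to match 2 H2 in the target): (2)·(-20.6) = -41.2 kJ
By Hess's law, ΔHrxn = (3)·(-296.8) + (-1)·(-562.0) + (2)·(-20.6) = -369.6 kJ

ΔHrxn = -369.6 kJ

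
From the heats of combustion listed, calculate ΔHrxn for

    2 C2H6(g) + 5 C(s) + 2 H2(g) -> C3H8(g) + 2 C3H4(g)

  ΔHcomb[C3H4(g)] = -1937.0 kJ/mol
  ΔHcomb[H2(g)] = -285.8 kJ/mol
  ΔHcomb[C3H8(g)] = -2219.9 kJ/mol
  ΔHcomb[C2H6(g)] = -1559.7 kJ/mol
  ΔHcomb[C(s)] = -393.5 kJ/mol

With combustion enthalpies, reactants minus products:
= [2·(-1559.7) + 5·(-393.5) + 2·(-285.8)] − [1·(-2219.9) + 2·(-1937.0)]
= 435.4 kJ/mol

ΔHrxn = 435.4 kJ/mol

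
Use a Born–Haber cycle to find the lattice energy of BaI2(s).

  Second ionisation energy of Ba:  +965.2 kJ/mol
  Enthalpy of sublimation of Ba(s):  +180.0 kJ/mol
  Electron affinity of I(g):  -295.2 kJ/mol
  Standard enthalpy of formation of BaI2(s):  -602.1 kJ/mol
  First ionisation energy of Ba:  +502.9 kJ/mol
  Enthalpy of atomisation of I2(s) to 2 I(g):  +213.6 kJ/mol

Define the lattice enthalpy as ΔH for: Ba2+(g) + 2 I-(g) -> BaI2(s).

U = -1873.4 kJ/mol

ΔHf° = 1·ΔHsub + 1·(ΣIE) + 1·D(I2) + 2·EA + U
-602.1 = 1·(+180.0) + 1·(+1468.1) + 1·(+213.6) + 2·(-295.2) + U
U = -602.1 − (+1271.3) = -1873.4 kJ/mol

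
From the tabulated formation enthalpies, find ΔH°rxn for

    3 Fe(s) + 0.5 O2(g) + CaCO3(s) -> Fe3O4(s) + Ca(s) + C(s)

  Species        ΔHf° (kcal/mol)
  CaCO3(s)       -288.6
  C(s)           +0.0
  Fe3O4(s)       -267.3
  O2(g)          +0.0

ΔH°rxn = Σ nΔHf°(products) − Σ nΔHf°(reactants).
Products: 1·(-267.3) + 1·(+0.0) + 1·(+0.0) = -267.3
Reactants: 3·(+0.0) + 1/2·(+0.0) + 1·(-288.6) = -288.6
ΔH°rxn = (-267.3) − (-288.6) = 21.3 kcal/mol

ΔH°rxn = 21.3 kcal/mol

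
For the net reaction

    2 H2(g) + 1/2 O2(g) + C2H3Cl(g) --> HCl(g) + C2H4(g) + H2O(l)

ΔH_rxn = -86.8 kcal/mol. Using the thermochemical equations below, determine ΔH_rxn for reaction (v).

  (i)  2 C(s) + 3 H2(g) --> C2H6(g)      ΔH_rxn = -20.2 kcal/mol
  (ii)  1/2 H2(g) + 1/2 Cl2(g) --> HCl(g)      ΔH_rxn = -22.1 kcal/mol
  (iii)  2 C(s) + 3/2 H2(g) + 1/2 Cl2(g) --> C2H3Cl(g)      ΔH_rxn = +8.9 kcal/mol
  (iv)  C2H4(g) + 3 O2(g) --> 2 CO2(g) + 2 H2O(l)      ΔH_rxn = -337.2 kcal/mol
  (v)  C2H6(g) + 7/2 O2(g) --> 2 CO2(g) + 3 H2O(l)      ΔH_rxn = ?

(i) as written: -20.2 kcal/mol
(ii) as written: -22.1 kcal/mol
(iii) reversed: -8.9 kcal/mol
(iv) reversed: +337.2 kcal/mol
(v) as written: contributes x
-86.8 = (-20.2) + (-22.1) + (-8.9) + (+337.2) + x
x = (-86.8 − (+286.0)) / (1) = -372.8 kcal/mol

ΔH_rxn = -372.8 kcal/mol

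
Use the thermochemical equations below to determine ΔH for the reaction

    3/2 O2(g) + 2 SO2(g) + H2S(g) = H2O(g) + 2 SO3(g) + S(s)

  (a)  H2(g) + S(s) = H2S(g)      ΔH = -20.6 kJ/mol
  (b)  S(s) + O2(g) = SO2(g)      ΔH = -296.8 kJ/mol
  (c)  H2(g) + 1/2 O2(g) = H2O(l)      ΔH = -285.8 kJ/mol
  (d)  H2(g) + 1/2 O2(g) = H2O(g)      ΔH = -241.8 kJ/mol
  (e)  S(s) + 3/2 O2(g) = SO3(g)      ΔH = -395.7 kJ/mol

ΔH = -419.0 kJ/mol

(a) reversed (reverse to put H2S(g) on the reactant side): +20.6 kJ/mol
(b) reversed and × 2 (reverse to put SO2(g) on the reactant side; scale by 2 for the 2 SO2(g)): (-2)·(-296.8) = +593.6 kJ/mol
(c): not needed (H2O(l) appears nowhere else).
(d) as written (H2O(g) already on the product side): -241.8 kJ/mol
(e) × 2 (scale by 2 for the 2 SO3(g)): (2)·(-395.7) = -791.4 kJ/mol
By Hess's law, ΔH = (+20.6) + (+593.6) + (-241.8) + (-791.4) = -419.0 kJ/mol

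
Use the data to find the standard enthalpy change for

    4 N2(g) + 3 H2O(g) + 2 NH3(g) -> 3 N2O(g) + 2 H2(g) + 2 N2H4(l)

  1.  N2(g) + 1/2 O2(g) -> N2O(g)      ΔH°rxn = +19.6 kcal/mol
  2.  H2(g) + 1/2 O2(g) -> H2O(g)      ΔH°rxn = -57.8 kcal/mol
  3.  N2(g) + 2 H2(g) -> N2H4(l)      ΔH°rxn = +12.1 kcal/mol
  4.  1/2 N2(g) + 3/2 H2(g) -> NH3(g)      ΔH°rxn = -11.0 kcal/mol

eq. 1 × 3 (×3 to match 3 N2O(g) in the target): (3)·(+19.6) = +58.8 kcal/mol
eq. 2 reversed and × 3 (reverse to put H2O(g) on the reactant side; scale by 3 for the 3 H2O(g)): (-3)·(-57.8) = +173.4 kcal/mol
eq. 3 × 2 (scale by 2 for the 2 N2H4(l)): (2)·(+12.1) = +24.2 kcal/mol
eq. 4 reversed and × 2 (reverse to put NH3(g) on the reactant side; scale by 2 for the 2 NH3(g)): (-2)·(-11.0) = +22.0 kcal/mol
Summing the manipulated equations, ΔH°rxn = (+58.8) + (+173.4) + (+24.2) + (+22.0) = 278.4 kcal/mol

ΔH°rxn = 278.4 kcal/mol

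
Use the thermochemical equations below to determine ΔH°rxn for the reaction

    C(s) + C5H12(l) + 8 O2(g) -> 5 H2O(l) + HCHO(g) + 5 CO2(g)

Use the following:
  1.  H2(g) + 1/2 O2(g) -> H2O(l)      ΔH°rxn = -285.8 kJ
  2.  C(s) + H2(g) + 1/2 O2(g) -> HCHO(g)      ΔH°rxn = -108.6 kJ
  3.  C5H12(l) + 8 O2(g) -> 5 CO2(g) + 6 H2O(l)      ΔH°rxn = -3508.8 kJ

eq. 1 reversed: +285.8 kJ
eq. 2 as written (HCHO(g) already on the product side): -108.6 kJ
eq. 3 as written (C5H12(l) already on the reactant side): -3508.8 kJ
ΔH°rxn = (+285.8) + (-108.6) + (-3508.8) = -3331.6 kJ

ΔH°rxn = -3331.6 kJ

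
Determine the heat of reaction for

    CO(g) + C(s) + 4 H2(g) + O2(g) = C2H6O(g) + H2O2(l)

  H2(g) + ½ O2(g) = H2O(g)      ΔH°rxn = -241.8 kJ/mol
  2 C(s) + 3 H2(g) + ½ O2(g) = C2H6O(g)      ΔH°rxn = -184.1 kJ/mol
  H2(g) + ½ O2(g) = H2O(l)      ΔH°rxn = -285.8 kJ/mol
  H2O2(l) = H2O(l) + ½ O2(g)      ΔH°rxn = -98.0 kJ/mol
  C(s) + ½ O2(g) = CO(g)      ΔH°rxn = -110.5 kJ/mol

equation 1: not needed (H2O(g) appears nowhere else).
equation 2 as written (C2H6O(g) already on the product side): -184.1 kJ/mol
equation 3 as written: -285.8 kJ/mol
equation 4 reversed (reverse to put H2O2(l) on the product side): +98.0 kJ/mol
equation 5 reversed (CO(g) must end up as a reactant): +110.5 kJ/mol
Combining the equations, ΔH°rxn = (-184.1) + (-285.8) + (+98.0) + (+110.5) = -261.4 kJ/mol

ΔH°rxn = -261.4 kJ/mol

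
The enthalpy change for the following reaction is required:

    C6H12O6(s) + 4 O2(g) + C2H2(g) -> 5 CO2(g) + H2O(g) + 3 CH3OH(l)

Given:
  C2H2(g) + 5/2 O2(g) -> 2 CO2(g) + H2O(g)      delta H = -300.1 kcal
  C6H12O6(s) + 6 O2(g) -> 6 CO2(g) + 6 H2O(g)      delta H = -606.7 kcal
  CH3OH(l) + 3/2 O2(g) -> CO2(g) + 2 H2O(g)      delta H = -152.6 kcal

delta H = -449.0 kcal

equation 1 as written (C2H2(g) already on the reactant side): -300.1 kcal
equation 2 as written (C6H12O6(s) already on the reactant side): -606.7 kcal
equation 3 reversed and × 3 (CH3OH(l) must end up as a product; ×3 to match 3 CH3OH(l) in the target): (-3)·(-152.6) = +457.8 kcal
delta H = (-300.1) + (-606.7) + (+457.8) = -449.0 kcal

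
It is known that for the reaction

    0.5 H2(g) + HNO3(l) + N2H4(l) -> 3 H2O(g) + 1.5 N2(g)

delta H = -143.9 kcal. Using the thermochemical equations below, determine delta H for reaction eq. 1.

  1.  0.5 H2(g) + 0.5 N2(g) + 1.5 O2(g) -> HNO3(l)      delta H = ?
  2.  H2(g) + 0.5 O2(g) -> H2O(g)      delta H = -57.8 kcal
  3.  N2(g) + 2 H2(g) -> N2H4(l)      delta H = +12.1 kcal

delta H = -41.6 kcal

eq. 1 reversed: contributes −x
eq. 2 × 3: (3)·(-57.8) = -173.4 kcal
eq. 3 reversed: -12.1 kcal
-143.9 = (-173.4) + (-12.1) − x
x = (-143.9 − (-185.5)) / (-1) = -41.6 kcal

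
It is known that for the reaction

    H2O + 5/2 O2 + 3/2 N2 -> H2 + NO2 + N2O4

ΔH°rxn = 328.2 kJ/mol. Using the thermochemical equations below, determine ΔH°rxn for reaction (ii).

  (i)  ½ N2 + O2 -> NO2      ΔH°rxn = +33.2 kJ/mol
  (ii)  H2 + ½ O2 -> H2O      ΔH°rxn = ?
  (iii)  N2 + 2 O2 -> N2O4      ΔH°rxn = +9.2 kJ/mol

ΔH°rxn = -285.8 kJ/mol

(i) as written: +33.2 kJ/mol
(ii) reversed: contributes −x
(iii) as written: +9.2 kJ/mol
+328.2 = (+33.2) + (+9.2) − x
x = (+328.2 − (+42.4)) / (-1) = -285.8 kJ/mol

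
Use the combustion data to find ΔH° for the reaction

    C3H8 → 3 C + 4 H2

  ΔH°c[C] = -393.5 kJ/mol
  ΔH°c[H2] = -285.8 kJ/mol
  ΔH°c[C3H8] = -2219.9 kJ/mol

With combustion enthalpies, reactants minus products:
= [1·(-2219.9)] − [3·(-393.5) + 4·(-285.8)]
= 103.8 kJ/mol

ΔH° = 103.8 kJ/mol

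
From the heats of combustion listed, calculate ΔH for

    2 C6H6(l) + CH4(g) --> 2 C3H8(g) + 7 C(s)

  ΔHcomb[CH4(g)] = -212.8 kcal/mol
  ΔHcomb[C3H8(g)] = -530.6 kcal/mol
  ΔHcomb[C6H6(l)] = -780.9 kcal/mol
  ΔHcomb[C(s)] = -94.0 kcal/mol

ΔH = -55.4 kcal/mol

Using ΔH = Σ nΔHc°(reactants) − Σ nΔHc°(products):
= [2·(-780.9) + 1·(-212.8)] − [2·(-530.6) + 7·(-94.0)]
= -55.4 kcal/mol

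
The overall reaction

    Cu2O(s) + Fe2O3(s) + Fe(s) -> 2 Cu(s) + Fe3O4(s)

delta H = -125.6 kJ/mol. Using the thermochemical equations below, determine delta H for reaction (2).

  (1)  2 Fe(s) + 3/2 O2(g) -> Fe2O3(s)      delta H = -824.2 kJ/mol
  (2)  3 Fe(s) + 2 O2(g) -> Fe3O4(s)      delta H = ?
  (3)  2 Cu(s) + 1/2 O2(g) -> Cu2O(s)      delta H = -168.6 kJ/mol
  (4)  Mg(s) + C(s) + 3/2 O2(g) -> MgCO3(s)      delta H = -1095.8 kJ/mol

delta H = -1118.4 kJ/mol

(1) reversed (reverse to put Fe2O3(s) on the reactant side): +824.2 kJ/mol
(2) as written (Fe3O4(s) already on the product side): contributes x
(3) reversed (Cu2O(s) must end up as a reactant): +168.6 kJ/mol
(4): not needed (Mg(s) appears nowhere else).
-125.6 = (+824.2) + (+168.6) + x
x = (-125.6 − (+992.8)) / (1) = -1118.4 kJ/mol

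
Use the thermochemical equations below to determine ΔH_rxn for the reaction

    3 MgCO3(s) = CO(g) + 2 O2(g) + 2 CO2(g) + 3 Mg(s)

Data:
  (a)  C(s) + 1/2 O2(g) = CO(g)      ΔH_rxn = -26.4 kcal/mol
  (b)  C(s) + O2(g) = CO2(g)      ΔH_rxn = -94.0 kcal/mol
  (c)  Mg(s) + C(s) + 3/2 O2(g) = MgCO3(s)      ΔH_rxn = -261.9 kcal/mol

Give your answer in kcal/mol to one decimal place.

ΔH_rxn = 571.3 kcal/mol

(a) as written: -26.4 kcal/mol
(b) × 2: (2)·(-94.0) = -188.0 kcal/mol
(c) reversed and × 3: (-3)·(-261.9) = +785.7 kcal/mol
Since enthalpy is a state function, ΔH_rxn = (-26.4) + (-188.0) + (+785.7) = 571.3 kcal/mol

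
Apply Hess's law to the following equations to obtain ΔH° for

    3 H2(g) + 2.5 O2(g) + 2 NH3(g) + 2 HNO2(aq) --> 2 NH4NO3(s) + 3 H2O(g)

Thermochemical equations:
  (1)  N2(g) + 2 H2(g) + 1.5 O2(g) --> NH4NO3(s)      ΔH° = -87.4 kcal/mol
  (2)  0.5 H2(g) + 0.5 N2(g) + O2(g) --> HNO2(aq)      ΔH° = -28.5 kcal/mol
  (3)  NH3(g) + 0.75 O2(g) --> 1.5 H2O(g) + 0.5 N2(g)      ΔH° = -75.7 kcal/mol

ΔH° = -269.2 kcal/mol

(1) × 2: (2)·(-87.4) = -174.8 kcal/mol
(2) reversed and × 2: (-2)·(-28.5) = +57.0 kcal/mol
(3) × 2: (2)·(-75.7) = -151.4 kcal/mol
Since enthalpy is a state function, ΔH° = (2)·(-87.4) + (-2)·(-28.5) + (2)·(-75.7) = -269.2 kcal/mol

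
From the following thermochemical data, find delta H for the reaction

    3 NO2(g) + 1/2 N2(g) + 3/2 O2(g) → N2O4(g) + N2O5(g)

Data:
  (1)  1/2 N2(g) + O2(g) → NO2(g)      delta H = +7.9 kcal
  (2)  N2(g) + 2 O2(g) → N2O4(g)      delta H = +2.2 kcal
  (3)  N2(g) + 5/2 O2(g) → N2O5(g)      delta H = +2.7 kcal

delta H = -18.8 kcal

(1) reversed and × 3 (NO2(g) must end up as a reactant; scale by 3 for the 3 NO2(g)): (-3)·(+7.9) = -23.7 kcal
(2) as written (N2O4(g) already on the product side): +2.2 kcal
(3) as written (N2O5(g) already on the product side): +2.7 kcal
Combining the equations, delta H = (-3)·(+7.9) + (1)·(+2.2) + (1)·(+2.7) = -18.8 kcal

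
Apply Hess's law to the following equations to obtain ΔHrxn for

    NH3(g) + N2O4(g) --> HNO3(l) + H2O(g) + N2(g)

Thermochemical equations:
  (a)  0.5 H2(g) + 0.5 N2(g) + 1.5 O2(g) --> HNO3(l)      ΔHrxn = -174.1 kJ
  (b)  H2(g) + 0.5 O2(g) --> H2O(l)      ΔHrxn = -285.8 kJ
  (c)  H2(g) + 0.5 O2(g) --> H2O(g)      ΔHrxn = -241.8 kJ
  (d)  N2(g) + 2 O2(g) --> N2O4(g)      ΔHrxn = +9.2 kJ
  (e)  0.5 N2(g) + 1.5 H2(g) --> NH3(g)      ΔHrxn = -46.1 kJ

(a) as written (HNO3(l) already on the product side): -174.1 kJ
(b): not needed (H2O(l) appears nowhere else).
(c) as written (H2O(g) already on the product side): -241.8 kJ
(d) reversed (reverse to put N2O4(g) on the reactant side): -9.2 kJ
(e) reversed (NH3(g) must end up as a reactant): +46.1 kJ
ΔHrxn = (-174.1) + (-241.8) + (-9.2) + (+46.1) = -379.0 kJ

ΔHrxn = -379.0 kJ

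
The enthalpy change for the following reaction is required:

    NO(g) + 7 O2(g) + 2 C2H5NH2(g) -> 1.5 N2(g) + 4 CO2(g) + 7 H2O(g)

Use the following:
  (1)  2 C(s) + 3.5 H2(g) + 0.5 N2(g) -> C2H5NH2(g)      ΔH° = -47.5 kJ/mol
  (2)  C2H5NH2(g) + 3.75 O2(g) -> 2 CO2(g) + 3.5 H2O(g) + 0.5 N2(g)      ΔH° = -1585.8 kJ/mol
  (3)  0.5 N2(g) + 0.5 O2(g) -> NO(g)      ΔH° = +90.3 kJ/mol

(1): not needed.
(2) × 2: (2)·(-1585.8) = -3171.6 kJ/mol
(3) reversed: -90.3 kJ/mol
Since enthalpy is a state function, ΔH° = (-3171.6) + (-90.3) = -3261.9 kJ/mol

ΔH° = -3261.9 kJ/mol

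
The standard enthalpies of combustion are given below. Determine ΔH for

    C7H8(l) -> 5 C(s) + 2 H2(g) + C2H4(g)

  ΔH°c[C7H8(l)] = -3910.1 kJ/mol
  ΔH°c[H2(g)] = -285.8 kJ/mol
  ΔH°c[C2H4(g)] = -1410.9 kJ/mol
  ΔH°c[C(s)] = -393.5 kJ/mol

With combustion enthalpies, reactants minus products:
= [1·(-3910.1)] − [5·(-393.5) + 2·(-285.8) + 1·(-1410.9)]
= 39.9 kJ/mol

ΔH = 39.9 kJ/mol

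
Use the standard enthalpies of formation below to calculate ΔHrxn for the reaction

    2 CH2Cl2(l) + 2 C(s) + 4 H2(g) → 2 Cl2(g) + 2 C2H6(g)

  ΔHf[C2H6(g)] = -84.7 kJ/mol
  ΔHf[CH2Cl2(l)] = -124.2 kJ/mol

Products: 2·(+0.0) + 2·(-84.7) = -169.4
Reactants: 2·(-124.2) + 2·(+0.0) + 4·(+0.0) = -248.4
ΔHrxn = (-169.4) − (-248.4) = 79.0 kJ/mol

ΔHrxn = 79.0 kJ/mol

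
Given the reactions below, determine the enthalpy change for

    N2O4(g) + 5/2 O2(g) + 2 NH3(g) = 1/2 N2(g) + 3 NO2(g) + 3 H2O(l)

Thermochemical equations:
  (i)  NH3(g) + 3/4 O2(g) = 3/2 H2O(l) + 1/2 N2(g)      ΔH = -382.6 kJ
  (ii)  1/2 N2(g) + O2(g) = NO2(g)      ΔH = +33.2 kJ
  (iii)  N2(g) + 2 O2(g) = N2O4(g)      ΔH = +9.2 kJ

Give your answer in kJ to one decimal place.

ΔH = -674.8 kJ

(i) × 2: (2)·(-382.6) = -765.2 kJ
(ii) × 3: (3)·(+33.2) = +99.6 kJ
(iii) reversed: -9.2 kJ
ΔH = (2)·(-382.6) + (3)·(+33.2) + (-1)·(+9.2) = -674.8 kJ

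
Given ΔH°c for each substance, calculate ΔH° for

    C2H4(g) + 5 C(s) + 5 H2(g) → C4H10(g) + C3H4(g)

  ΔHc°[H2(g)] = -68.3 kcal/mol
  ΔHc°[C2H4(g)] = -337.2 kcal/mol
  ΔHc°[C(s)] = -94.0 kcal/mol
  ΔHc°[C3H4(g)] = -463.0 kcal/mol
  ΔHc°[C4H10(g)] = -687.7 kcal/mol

With combustion enthalpies, reactants minus products:
= [1·(-337.2) + 5·(-94.0) + 5·(-68.3)] − [1·(-687.7) + 1·(-463.0)]
= 2.0 kcal/mol

ΔH° = 2.0 kcal/mol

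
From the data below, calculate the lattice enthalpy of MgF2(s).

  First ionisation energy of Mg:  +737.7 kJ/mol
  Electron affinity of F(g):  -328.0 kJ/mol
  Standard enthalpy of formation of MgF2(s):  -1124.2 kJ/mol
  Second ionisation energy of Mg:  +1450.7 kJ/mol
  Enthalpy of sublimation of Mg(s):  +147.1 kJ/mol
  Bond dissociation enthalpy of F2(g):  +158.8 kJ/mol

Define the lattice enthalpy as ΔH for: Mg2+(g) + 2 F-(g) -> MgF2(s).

ΔHf° = 1·ΔHsub + 1·(ΣIE) + 1·D(F2) + 2·EA + U
-1124.2 = 1·(+147.1) + 1·(+2188.4) + 1·(+158.8) + 2·(-328.0) + U
U = -1124.2 − (+1838.3) = -2962.5 kJ/mol

U = -2962.5 kJ/mol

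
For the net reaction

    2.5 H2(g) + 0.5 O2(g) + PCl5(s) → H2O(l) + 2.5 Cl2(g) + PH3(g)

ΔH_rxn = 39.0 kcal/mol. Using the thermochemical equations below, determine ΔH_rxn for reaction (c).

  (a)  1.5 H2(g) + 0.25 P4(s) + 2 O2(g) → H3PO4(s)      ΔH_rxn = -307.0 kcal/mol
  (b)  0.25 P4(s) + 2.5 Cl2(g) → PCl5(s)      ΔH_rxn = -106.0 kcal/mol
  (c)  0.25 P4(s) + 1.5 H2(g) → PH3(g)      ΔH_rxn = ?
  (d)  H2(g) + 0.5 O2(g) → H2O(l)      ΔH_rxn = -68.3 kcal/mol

(a): not needed.
(b) reversed: +106.0 kcal/mol
(c) as written: contributes x
(d) as written: -68.3 kcal/mol
+39.0 = (+106.0) + (-68.3) + x
x = (+39.0 − (+37.7)) / (1) = 1.3 kcal/mol

ΔH_rxn = 1.3 kcal/mol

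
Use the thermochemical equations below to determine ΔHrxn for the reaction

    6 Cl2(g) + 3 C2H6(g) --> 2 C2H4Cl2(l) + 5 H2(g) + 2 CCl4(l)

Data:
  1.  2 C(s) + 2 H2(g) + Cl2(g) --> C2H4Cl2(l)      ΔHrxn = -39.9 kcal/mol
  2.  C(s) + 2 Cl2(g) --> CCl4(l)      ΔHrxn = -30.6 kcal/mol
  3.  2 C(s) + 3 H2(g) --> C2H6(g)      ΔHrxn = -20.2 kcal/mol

ΔHrxn = -80.4 kcal/mol

eq. 1 × 2 (scale by 2 for the 2 C2H4Cl2(l)): (2)·(-39.9) = -79.8 kcal/mol
eq. 2 × 2 (scale by 2 for the 2 CCl4(l)): (2)·(-30.6) = -61.2 kcal/mol
eq. 3 reversed and × 3 (C2H6(g) must end up as a reactant; scale by 3 for the 3 C2H6(g)): (-3)·(-20.2) = +60.6 kcal/mol
ΔHrxn = (2)·(-39.9) + (2)·(-30.6) + (-3)·(-20.2) = -80.4 kcal/mol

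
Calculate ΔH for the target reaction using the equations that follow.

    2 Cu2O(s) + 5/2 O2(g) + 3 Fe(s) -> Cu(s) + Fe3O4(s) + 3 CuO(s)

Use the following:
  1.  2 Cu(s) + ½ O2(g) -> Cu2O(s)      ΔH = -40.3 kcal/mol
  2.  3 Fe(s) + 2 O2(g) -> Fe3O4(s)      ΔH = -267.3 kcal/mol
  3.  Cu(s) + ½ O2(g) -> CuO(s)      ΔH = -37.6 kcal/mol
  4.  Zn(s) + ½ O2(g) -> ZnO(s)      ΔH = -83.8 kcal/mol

eq. 1 reversed and × 2: (-2)·(-40.3) = +80.6 kcal/mol
eq. 2 as written: -267.3 kcal/mol
eq. 3 × 3: (3)·(-37.6) = -112.8 kcal/mol
eq. 4: not needed.
ΔH = (+80.6) + (-267.3) + (-112.8) = -299.5 kcal/mol

ΔH = -299.5 kcal/mol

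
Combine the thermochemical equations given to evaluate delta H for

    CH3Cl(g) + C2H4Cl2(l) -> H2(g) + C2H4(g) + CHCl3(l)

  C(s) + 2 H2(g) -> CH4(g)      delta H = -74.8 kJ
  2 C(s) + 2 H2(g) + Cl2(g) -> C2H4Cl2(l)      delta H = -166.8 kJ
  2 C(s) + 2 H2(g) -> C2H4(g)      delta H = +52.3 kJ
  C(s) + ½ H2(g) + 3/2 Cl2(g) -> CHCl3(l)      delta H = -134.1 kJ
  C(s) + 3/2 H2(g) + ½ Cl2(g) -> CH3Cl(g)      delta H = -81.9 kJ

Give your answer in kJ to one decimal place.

equation 1: not needed.
equation 2 reversed: +166.8 kJ
equation 3 as written: +52.3 kJ
equation 4 as written: -134.1 kJ
equation 5 reversed: +81.9 kJ
delta H = (-1)·(-166.8) + (1)·(+52.3) + (1)·(-134.1) + (-1)·(-81.9) = 166.9 kJ

delta H = 166.9 kJ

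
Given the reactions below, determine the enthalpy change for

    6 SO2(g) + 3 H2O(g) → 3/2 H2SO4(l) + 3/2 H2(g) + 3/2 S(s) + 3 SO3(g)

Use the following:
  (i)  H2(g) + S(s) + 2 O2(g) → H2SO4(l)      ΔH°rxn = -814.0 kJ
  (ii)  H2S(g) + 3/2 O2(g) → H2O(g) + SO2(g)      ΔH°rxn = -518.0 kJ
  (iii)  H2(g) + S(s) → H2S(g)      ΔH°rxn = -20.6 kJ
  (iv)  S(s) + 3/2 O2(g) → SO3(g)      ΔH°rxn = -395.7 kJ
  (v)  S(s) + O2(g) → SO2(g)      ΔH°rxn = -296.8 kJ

ΔH°rxn = 98.1 kJ

(i) × 3/2 (×3/2 to match 3/2 H2SO4(l) in the target): (3/2)·(-814.0) = -1221.0 kJ
(ii) reversed and × 3 (reverse to put H2O(g) on the reactant side; ×3 to match 3 H2O(g) in the target): (-3)·(-518.0) = +1554.0 kJ
(iii) reversed and × 3: (-3)·(-20.6) = +61.8 kJ
(iv) × 3 (×3 to match 3 SO3(g) in the target): (3)·(-395.7) = -1187.1 kJ
(v) reversed and × 3: (-3)·(-296.8) = +890.4 kJ
By Hess's law, ΔH°rxn = (-1221.0) + (+1554.0) + (+61.8) + (-1187.1) + (+890.4) = 98.1 kJ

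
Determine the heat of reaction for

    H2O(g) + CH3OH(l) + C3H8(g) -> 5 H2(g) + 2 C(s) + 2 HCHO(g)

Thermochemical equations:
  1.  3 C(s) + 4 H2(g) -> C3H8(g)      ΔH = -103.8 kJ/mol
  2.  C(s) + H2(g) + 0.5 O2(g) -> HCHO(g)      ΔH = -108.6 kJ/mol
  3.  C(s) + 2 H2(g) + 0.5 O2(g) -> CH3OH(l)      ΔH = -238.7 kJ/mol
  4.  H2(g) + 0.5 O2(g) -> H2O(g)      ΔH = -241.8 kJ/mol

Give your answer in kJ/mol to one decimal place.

eq. 1 reversed: +103.8 kJ/mol
eq. 2 × 2: (2)·(-108.6) = -217.2 kJ/mol
eq. 3 reversed: +238.7 kJ/mol
eq. 4 reversed: +241.8 kJ/mol
Combining the equations, ΔH = (+103.8) + (-217.2) + (+238.7) + (+241.8) = 367.1 kJ/mol

ΔH = 367.1 kJ/mol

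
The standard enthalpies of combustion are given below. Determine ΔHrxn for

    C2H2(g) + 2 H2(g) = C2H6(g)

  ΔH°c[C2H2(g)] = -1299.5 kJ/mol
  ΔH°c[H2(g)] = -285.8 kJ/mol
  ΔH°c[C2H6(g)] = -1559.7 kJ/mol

Using ΔH = Σ nΔHc°(reactants) − Σ nΔHc°(products):
= [1·(-1299.5) + 2·(-285.8)] − [1·(-1559.7)]
= -311.4 kJ/mol

ΔHrxn = -311.4 kJ/mol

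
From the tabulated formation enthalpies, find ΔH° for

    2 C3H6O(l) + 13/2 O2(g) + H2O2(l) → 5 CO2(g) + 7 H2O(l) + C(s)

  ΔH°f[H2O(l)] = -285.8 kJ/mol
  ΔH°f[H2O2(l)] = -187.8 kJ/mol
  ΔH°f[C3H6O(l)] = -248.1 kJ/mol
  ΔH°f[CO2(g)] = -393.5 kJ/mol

ΔH° = -3284.1 kJ/mol

Products: 5·(-393.5) + 7·(-285.8) + 1·(+0.0) = -3968.1
Reactants: 2·(-248.1) + 13/2·(+0.0) + 1·(-187.8) = -684.0
ΔH° = (-3968.1) − (-684.0) = -3284.1 kJ/mol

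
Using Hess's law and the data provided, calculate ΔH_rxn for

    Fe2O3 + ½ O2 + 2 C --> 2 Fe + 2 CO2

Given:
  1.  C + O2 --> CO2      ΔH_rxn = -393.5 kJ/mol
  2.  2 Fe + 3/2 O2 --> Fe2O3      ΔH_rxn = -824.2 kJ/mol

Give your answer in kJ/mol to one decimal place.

ΔH_rxn = 37.2 kJ/mol

eq. 1 × 2 (×2 to match 2 CO2 in the target): (2)·(-393.5) = -787.0 kJ/mol
eq. 2 reversed (reverse to put Fe2O3 on the reactant side): +824.2 kJ/mol
Since enthalpy is a state function, ΔH_rxn = (2)·(-393.5) + (-1)·(-824.2) = 37.2 kJ/mol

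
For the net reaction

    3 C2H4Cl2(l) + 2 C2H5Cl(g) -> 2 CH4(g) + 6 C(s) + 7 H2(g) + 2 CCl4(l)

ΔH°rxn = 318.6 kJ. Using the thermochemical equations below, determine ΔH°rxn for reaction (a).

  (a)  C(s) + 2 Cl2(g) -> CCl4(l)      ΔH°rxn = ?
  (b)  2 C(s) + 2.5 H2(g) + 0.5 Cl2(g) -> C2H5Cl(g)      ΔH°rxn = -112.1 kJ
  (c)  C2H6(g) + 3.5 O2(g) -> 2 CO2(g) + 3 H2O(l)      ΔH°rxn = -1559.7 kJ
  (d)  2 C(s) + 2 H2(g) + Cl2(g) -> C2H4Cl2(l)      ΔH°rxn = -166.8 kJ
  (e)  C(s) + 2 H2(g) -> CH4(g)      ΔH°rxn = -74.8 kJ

(a) × 2 (scale by 2 for the 2 CCl4(l)): contributes 2·x
(b) reversed and × 2 (C2H5Cl(g) must end up as a reactant; scale by 2 for the 2 C2H5Cl(g)): (-2)·(-112.1) = +224.2 kJ
(c): not needed (CO2(g) appears nowhere else).
(d) reversed and × 3 (reverse to put C2H4Cl2(l) on the reactant side; ×3 to match 3 C2H4Cl2(l) in the target): (-3)·(-166.8) = +500.4 kJ
(e) × 2 (×2 to match 2 CH4(g) in the target): (2)·(-74.8) = -149.6 kJ
+318.6 = (+224.2) + (+500.4) + (-149.6) + 2·x
x = (+318.6 − (+575.0)) / (2) = -128.2 kJ

ΔH°rxn = -128.2 kJ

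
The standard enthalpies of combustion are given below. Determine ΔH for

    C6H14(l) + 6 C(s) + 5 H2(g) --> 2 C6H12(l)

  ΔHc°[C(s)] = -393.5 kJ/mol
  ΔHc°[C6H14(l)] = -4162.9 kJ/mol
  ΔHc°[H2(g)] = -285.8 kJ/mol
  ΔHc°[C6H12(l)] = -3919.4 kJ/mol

ΔH = -114.1 kJ/mol

With combustion enthalpies, reactants minus products:
= [1·(-4162.9) + 6·(-393.5) + 5·(-285.8)] − [2·(-3919.4)]
= -114.1 kJ/mol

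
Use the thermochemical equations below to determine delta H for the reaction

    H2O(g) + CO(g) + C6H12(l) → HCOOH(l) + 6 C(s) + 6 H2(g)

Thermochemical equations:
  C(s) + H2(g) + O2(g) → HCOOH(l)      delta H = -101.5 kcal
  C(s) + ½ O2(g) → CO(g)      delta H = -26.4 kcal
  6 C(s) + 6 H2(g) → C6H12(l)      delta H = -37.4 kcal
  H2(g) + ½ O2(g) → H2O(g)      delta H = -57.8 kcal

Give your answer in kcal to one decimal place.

delta H = 20.1 kcal

equation 1 as written: -101.5 kcal
equation 2 reversed: +26.4 kcal
equation 3 reversed: +37.4 kcal
equation 4 reversed: +57.8 kcal
Summing the manipulated equations, delta H = (1)·(-101.5) + (-1)·(-26.4) + (-1)·(-37.4) + (-1)·(-57.8) = 20.1 kcal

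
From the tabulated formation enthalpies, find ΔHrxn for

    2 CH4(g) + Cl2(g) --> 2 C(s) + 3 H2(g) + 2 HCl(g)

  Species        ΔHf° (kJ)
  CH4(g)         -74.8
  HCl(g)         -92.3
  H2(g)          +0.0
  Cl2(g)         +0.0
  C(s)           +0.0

ΔHrxn = -35.0 kJ

Products: 2·(+0.0) + 3·(+0.0) + 2·(-92.3) = -184.6
Reactants: 2·(-74.8) + 1·(+0.0) = -149.6
ΔHrxn = (-184.6) − (-149.6) = -35.0 kJ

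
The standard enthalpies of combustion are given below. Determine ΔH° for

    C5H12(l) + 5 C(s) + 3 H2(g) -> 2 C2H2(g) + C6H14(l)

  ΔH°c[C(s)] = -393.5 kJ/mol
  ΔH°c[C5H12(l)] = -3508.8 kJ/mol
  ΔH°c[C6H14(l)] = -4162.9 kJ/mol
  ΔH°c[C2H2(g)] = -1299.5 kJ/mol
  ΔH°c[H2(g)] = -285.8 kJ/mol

ΔH° = 428.2 kJ/mol

Using ΔH = Σ nΔHc°(reactants) − Σ nΔHc°(products):
= [1·(-3508.8) + 5·(-393.5) + 3·(-285.8)] − [2·(-1299.5) + 1·(-4162.9)]
= 428.2 kJ/mol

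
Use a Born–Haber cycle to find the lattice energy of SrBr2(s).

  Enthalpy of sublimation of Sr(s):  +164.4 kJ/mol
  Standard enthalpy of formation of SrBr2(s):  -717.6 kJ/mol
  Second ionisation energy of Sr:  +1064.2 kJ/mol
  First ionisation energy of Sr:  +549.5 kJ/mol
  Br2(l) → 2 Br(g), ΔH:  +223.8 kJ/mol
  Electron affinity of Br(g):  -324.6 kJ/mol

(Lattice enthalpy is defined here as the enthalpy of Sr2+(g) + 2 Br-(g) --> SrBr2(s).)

U = -2070.3 kJ/mol

ΔHf° = 1·ΔHsub + 1·(ΣIE) + 1·D(Br2) + 2·EA + U
-717.6 = 1·(+164.4) + 1·(+1613.7) + 1·(+223.8) + 2·(-324.6) + U
U = -717.6 − (+1352.7) = -2070.3 kJ/mol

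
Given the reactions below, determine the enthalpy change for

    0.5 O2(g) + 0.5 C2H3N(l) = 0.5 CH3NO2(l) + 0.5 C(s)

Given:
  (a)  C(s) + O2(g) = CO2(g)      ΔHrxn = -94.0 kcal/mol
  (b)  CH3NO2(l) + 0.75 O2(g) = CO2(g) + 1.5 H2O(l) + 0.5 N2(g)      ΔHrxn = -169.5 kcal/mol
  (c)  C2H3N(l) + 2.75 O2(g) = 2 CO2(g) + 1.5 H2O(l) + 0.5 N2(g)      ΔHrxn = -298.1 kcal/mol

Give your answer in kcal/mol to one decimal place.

ΔHrxn = -17.3 kcal/mol

(a) reversed and × 1/2 (C(s) must end up as a product; scale by 1/2 for the 1/2 C(s)): (-1/2)·(-94.0) = +47.0 kcal/mol
(b) reversed and × 1/2 (reverse to put CH3NO2(l) on the product side; ×1/2 to match 1/2 CH3NO2(l) in the target): (-1/2)·(-169.5) = +84.75 kcal/mol
(c) × 1/2 (scale by 1/2 for the 1/2 C2H3N(l)): (1/2)·(-298.1) = -149.05 kcal/mol
By Hess's law, ΔHrxn = (+47.0) + (+84.75) + (-149.05) = -17.3 kcal/mol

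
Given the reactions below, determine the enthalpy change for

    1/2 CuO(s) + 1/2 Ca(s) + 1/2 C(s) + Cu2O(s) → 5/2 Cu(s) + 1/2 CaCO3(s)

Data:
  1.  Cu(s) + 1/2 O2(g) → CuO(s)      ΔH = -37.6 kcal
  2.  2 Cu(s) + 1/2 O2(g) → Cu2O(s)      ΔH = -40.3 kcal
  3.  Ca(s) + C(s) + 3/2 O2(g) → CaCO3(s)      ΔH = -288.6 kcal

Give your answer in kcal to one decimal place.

ΔH = -85.2 kcal

eq. 1 reversed and × 1/2: (-1/2)·(-37.6) = +18.8 kcal
eq. 2 reversed: +40.3 kcal
eq. 3 × 1/2: (1/2)·(-288.6) = -144.3 kcal
By Hess's law, ΔH = (-1/2)·(-37.6) + (-1)·(-40.3) + (1/2)·(-288.6) = -85.2 kcal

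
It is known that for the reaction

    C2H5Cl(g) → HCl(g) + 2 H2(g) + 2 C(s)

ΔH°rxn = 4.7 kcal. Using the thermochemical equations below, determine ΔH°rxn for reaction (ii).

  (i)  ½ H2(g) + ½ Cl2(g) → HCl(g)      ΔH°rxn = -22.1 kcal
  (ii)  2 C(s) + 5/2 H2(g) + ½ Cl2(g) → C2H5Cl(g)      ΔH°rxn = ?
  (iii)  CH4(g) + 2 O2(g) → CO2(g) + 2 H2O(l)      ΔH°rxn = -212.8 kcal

(i) as written (HCl(g) already on the product side): -22.1 kcal
(ii) reversed (C2H5Cl(g) must end up as a reactant): contributes −x
(iii): not needed (H2O(l) appears nowhere else).
+4.7 = (-22.1) − x
x = (+4.7 − (-22.1)) / (-1) = -26.8 kcal

ΔH°rxn = -26.8 kcal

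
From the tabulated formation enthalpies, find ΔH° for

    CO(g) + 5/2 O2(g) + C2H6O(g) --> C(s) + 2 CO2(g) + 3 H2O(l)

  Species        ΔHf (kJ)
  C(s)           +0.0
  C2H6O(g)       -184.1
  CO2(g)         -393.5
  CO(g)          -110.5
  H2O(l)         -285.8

Products: 1·(+0.0) + 2·(-393.5) + 3·(-285.8) = -1644.4
Reactants: 1·(-110.5) + 5/2·(+0.0) + 1·(-184.1) = -294.6
ΔH° = (-1644.4) − (-294.6) = -1349.8 kJ

ΔH° = -1349.8 kJ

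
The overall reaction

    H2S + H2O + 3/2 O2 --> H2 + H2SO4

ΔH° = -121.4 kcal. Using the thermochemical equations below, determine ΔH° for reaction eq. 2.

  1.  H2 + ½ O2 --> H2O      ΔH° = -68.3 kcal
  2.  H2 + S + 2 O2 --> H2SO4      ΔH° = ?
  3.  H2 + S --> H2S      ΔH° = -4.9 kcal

ΔH° = -194.6 kcal

eq. 1 reversed (H2O must end up as a reactant): +68.3 kcal
eq. 2 as written (H2SO4 already on the product side): contributes x
eq. 3 reversed (reverse to put H2S on the reactant side): +4.9 kcal
-121.4 = (+68.3) + (+4.9) + x
x = (-121.4 − (+73.2)) / (1) = -194.6 kcal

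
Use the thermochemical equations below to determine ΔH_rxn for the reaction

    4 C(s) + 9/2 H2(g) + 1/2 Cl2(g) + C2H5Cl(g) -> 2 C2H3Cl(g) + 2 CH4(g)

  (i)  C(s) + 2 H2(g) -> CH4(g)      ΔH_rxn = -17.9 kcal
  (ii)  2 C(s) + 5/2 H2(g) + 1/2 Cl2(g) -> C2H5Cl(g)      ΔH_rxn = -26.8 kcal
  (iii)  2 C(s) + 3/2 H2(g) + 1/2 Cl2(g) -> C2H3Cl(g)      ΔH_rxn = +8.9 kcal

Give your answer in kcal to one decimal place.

ΔH_rxn = 8.8 kcal

(i) × 2: (2)·(-17.9) = -35.8 kcal
(ii) reversed: +26.8 kcal
(iii) × 2: (2)·(+8.9) = +17.8 kcal
ΔH_rxn = (-35.8) + (+26.8) + (+17.8) = 8.8 kcal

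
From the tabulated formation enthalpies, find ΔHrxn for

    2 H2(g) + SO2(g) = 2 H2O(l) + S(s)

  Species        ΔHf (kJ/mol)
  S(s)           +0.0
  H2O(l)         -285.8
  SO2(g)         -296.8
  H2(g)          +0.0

Products: 2·(-285.8) + 1·(+0.0) = -571.6
Reactants: 2·(+0.0) + 1·(-296.8) = -296.8
ΔHrxn = (-571.6) − (-296.8) = -274.8 kJ/mol

ΔHrxn = -274.8 kJ/mol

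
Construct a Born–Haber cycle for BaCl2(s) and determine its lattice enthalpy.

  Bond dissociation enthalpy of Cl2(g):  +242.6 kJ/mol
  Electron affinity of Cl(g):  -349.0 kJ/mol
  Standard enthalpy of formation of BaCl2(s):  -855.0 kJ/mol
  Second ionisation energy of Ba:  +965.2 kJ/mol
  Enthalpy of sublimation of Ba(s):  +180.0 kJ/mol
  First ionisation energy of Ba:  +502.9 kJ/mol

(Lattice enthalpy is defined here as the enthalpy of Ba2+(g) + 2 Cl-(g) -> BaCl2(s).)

U = -2047.7 kJ/mol

ΔHf° = 1·ΔHsub + 1·(ΣIE) + 1·D(Cl2) + 2·EA + U
-855.0 = 1·(+180.0) + 1·(+1468.1) + 1·(+242.6) + 2·(-349.0) + U
U = -855.0 − (+1192.7) = -2047.7 kJ/mol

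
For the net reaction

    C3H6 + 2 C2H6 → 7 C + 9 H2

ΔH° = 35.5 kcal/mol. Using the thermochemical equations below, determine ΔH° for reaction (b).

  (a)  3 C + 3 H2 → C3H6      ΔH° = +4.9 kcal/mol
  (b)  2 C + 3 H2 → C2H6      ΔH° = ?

ΔH° = -20.2 kcal/mol

(a) reversed: -4.9 kcal/mol
(b) reversed and × 2: contributes −2·x
+35.5 = (-4.9) − 2·x
x = (+35.5 − (-4.9)) / (-2) = -20.2 kcal/mol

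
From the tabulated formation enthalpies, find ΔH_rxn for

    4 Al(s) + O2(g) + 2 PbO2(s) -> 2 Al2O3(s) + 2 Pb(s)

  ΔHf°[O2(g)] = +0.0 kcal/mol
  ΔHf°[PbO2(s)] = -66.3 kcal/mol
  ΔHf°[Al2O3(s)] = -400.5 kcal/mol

Products: 2·(-400.5) + 2·(+0.0) = -801.0
Reactants: 4·(+0.0) + 1·(+0.0) + 2·(-66.3) = -132.6
ΔH_rxn = (-801.0) − (-132.6) = -668.4 kcal/mol

ΔH_rxn = -668.4 kcal/mol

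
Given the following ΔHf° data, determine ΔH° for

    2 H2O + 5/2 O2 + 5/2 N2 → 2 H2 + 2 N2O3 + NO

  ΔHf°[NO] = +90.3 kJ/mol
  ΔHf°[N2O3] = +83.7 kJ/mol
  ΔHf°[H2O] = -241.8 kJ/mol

ΔH°rxn = Σ nΔHf°(products) − Σ nΔHf°(reactants).
Products: 2·(+0.0) + 2·(+83.7) + 1·(+90.3) = +257.7
Reactants: 2·(-241.8) + 5/2·(+0.0) + 5/2·(+0.0) = -483.6
ΔH° = (+257.7) − (-483.6) = 741.3 kJ/mol

ΔH° = 741.3 kJ/mol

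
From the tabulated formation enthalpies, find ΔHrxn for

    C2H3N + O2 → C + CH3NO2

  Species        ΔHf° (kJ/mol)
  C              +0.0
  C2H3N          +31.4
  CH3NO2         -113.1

ΔH°rxn = Σ nΔHf°(products) − Σ nΔHf°(reactants).
Products: 1·(+0.0) + 1·(-113.1) = -113.1
Reactants: 1·(+31.4) + 1·(+0.0) = +31.4
ΔHrxn = (-113.1) − (+31.4) = -144.5 kJ/mol

ΔHrxn = -144.5 kJ/mol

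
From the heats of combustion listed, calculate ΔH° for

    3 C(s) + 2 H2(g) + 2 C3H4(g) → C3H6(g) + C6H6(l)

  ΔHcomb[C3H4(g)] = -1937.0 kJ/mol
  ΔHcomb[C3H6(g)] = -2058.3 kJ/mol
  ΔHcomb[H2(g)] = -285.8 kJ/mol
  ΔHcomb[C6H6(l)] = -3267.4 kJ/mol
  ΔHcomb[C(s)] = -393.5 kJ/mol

ΔH° = -300.4 kJ/mol

Using ΔH = Σ nΔHc°(reactants) − Σ nΔHc°(products):
= [3·(-393.5) + 2·(-285.8) + 2·(-1937.0)] − [1·(-2058.3) + 1·(-3267.4)]
= -300.4 kJ/mol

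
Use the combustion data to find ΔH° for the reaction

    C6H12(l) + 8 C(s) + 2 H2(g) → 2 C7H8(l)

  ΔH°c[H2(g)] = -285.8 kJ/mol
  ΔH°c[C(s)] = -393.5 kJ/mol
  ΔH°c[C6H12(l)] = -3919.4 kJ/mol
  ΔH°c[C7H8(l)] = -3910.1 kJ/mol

ΔH° = 181.2 kJ/mol

With combustion enthalpies, reactants minus products:
= [1·(-3919.4) + 8·(-393.5) + 2·(-285.8)] − [2·(-3910.1)]
= 181.2 kJ/mol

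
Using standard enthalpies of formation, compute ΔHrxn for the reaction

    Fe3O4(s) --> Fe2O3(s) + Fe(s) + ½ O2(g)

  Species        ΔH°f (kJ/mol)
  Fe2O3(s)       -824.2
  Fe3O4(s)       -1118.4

Products: 1·(-824.2) + 1·(+0.0) + 1/2·(+0.0) = -824.2
Reactants: 1·(-1118.4) = -1118.4
ΔHrxn = (-824.2) − (-1118.4) = 294.2 kJ/mol

ΔHrxn = 294.2 kJ/mol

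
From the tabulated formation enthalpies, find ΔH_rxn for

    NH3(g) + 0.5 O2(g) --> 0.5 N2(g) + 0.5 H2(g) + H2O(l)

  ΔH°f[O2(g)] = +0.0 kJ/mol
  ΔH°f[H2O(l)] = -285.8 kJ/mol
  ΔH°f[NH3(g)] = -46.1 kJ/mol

ΔH°rxn = Σ nΔHf°(products) − Σ nΔHf°(reactants).
Products: 1/2·(+0.0) + 1/2·(+0.0) + 1·(-285.8) = -285.8
Reactants: 1·(-46.1) + 1/2·(+0.0) = -46.1
ΔH_rxn = (-285.8) − (-46.1) = -239.7 kJ/mol

ΔH_rxn = -239.7 kJ/mol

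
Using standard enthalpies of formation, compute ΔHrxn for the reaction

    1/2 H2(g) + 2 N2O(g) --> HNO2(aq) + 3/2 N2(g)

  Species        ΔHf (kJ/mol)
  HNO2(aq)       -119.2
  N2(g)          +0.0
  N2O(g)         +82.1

Products: 1·(-119.2) + 3/2·(+0.0) = -119.2
Reactants: 1/2·(+0.0) + 2·(+82.1) = +164.2
ΔHrxn = (-119.2) − (+164.2) = -283.4 kJ/mol

ΔHrxn = -283.4 kJ/mol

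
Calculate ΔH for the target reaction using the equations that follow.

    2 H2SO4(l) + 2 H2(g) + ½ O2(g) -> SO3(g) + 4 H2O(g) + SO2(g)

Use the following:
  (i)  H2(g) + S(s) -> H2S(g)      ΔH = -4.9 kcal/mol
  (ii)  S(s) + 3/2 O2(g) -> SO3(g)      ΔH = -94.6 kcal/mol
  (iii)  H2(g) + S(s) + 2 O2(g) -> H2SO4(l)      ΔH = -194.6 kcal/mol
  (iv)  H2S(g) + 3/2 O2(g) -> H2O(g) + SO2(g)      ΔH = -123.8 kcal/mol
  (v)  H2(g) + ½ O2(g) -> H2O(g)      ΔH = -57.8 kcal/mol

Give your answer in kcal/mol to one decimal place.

ΔH = -7.5 kcal/mol

(i) as written: -4.9 kcal/mol
(ii) as written: -94.6 kcal/mol
(iii) reversed and × 2: (-2)·(-194.6) = +389.2 kcal/mol
(iv) as written: -123.8 kcal/mol
(v) × 3: (3)·(-57.8) = -173.4 kcal/mol
Since enthalpy is a state function, ΔH = (1)·(-4.9) + (1)·(-94.6) + (-2)·(-194.6) + (1)·(-123.8) + (3)·(-57.8) = -7.5 kcal/mol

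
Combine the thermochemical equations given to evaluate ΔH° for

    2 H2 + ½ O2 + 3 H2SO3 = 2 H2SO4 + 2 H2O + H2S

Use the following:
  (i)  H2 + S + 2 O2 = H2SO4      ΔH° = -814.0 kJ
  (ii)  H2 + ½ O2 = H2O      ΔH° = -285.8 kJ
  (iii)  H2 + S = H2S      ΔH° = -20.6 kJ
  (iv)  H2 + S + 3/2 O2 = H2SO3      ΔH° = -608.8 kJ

(i) × 2: (2)·(-814.0) = -1628.0 kJ
(ii) × 2: (2)·(-285.8) = -571.6 kJ
(iii) as written: -20.6 kJ
(iv) reversed and × 3: (-3)·(-608.8) = +1826.4 kJ
Summing the manipulated equations, ΔH° = (2)·(-814.0) + (2)·(-285.8) + (1)·(-20.6) + (-3)·(-608.8) = -393.8 kJ

ΔH° = -393.8 kJ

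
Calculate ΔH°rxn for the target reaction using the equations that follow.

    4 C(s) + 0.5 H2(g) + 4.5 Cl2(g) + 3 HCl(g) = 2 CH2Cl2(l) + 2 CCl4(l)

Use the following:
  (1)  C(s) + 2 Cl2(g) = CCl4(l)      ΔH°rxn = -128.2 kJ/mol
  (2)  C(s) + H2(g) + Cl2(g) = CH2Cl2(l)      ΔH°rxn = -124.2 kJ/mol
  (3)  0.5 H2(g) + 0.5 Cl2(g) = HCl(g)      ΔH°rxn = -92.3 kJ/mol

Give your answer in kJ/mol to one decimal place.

ΔH°rxn = -227.9 kJ/mol

(1) × 2: (2)·(-128.2) = -256.4 kJ/mol
(2) × 2: (2)·(-124.2) = -248.4 kJ/mol
(3) reversed and × 3: (-3)·(-92.3) = +276.9 kJ/mol
ΔH°rxn = (2)·(-128.2) + (2)·(-124.2) + (-3)·(-92.3) = -227.9 kJ/mol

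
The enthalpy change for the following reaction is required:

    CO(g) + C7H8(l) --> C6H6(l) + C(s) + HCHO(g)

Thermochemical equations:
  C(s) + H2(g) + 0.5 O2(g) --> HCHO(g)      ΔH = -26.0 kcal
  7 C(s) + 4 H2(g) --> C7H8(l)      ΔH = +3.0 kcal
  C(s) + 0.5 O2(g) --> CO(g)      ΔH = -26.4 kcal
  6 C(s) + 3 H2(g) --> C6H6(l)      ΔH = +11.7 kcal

ΔH = 9.1 kcal

equation 1 as written: -26.0 kcal
equation 2 reversed: -3.0 kcal
equation 3 reversed: +26.4 kcal
equation 4 as written: +11.7 kcal
ΔH = (1)·(-26.0) + (-1)·(+3.0) + (-1)·(-26.4) + (1)·(+11.7) = 9.1 kcal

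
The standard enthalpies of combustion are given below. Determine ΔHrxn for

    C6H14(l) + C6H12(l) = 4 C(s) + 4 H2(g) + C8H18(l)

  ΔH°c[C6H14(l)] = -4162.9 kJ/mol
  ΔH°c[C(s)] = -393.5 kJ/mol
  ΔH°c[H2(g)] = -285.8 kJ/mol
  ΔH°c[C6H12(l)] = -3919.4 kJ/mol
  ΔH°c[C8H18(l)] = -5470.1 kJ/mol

ΔHrxn = 105.0 kJ/mol

Using ΔH = Σ nΔHc°(reactants) − Σ nΔHc°(products):
= [1·(-4162.9) + 1·(-3919.4)] − [4·(-393.5) + 4·(-285.8) + 1·(-5470.1)]
= 105.0 kJ/mol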